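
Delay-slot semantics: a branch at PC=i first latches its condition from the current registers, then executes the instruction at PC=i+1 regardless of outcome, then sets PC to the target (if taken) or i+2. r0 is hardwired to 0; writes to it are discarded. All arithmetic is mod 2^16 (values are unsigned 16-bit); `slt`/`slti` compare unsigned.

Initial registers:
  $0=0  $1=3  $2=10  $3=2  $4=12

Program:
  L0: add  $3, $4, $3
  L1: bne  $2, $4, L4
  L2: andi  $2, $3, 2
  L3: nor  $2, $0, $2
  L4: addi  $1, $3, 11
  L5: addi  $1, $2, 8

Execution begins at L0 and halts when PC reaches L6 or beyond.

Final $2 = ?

[0] add  $3, $4, $3  →  {$0:0, $1:3, $2:10, $3:14, $4:12}
[1] bne  $2, $4, L4  →  {$0:0, $1:3, $2:10, $3:14, $4:12}  ⟨branch taken⟩
[2] andi  $2, $3, 2  →  {$0:0, $1:3, $2:2, $3:14, $4:12}
[4] addi  $1, $3, 11  →  {$0:0, $1:25, $2:2, $3:14, $4:12}
[5] addi  $1, $2, 8  →  {$0:0, $1:10, $2:2, $3:14, $4:12}

2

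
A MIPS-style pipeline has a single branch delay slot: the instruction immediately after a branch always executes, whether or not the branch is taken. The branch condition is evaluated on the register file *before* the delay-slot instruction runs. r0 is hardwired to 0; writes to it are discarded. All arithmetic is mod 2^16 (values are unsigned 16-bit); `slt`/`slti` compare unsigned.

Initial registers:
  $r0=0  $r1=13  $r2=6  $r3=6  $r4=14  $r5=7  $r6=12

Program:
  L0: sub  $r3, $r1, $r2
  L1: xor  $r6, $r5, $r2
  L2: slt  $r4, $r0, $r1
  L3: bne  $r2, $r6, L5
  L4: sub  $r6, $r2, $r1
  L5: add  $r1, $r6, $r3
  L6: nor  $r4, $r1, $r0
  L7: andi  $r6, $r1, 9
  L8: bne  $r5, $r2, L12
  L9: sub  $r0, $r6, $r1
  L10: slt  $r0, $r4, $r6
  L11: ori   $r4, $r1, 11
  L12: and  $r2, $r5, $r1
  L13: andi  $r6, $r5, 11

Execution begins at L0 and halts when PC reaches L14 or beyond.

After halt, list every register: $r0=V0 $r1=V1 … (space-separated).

$r0=0 $r1=0 $r2=0 $r3=7 $r4=65535 $r5=7 $r6=3

  step pc=0: sub  $r3, $r1, $r2  regs=(0,13,6,7,14,7,12)
  step pc=1: xor  $r6, $r5, $r2  regs=(0,13,6,7,14,7,1)
  step pc=2: slt  $r4, $r0, $r1  regs=(0,13,6,7,1,7,1)
  step pc=3: bne  $r2, $r6, L5  cond=T  regs=(0,13,6,7,1,7,1)
  step pc=4: sub  $r6, $r2, $r1  regs=(0,13,6,7,1,7,65529)
  step pc=5: add  $r1, $r6, $r3  regs=(0,0,6,7,1,7,65529)
  step pc=6: nor  $r4, $r1, $r0  regs=(0,0,6,7,65535,7,65529)
  step pc=7: andi  $r6, $r1, 9  regs=(0,0,6,7,65535,7,0)
  step pc=8: bne  $r5, $r2, L12  cond=T  regs=(0,0,6,7,65535,7,0)
  step pc=9: sub  $r0, $r6, $r1  regs=(0,0,6,7,65535,7,0)
  step pc=12: and  $r2, $r5, $r1  regs=(0,0,0,7,65535,7,0)
  step pc=13: andi  $r6, $r5, 11  regs=(0,0,0,7,65535,7,3)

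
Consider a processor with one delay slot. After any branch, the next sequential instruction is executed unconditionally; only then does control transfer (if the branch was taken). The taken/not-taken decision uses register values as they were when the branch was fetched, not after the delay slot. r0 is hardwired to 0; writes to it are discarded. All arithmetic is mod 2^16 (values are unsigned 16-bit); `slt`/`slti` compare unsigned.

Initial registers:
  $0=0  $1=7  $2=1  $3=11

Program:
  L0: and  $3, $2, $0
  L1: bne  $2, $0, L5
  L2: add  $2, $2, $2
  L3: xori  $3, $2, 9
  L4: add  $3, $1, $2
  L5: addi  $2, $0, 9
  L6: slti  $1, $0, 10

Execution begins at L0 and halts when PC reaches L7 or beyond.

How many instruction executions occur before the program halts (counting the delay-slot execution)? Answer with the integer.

[0] and  $3, $2, $0  →  {$0:0, $1:7, $2:1, $3:0}
[1] bne  $2, $0, L5  →  {$0:0, $1:7, $2:1, $3:0}  ⟨branch taken⟩
[2] add  $2, $2, $2  →  {$0:0, $1:7, $2:2, $3:0}
[5] addi  $2, $0, 9  →  {$0:0, $1:7, $2:9, $3:0}
[6] slti  $1, $0, 10  →  {$0:0, $1:1, $2:9, $3:0}

5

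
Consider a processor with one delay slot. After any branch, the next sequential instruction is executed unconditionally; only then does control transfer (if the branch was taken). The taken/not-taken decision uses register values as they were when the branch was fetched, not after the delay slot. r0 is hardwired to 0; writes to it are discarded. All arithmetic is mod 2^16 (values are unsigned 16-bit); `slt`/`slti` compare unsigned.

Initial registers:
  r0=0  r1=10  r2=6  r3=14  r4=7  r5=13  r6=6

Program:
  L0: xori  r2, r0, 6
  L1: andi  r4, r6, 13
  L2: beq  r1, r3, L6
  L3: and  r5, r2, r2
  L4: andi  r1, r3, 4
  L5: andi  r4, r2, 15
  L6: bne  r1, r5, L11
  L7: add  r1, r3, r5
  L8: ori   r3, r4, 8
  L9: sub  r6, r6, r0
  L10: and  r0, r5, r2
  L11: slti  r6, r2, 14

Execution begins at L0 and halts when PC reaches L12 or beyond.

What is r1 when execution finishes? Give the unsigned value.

#0 xori  r2, r0, 6 ; 0/10/6/14/7/13/6
#1 andi  r4, r6, 13 ; 0/10/6/14/4/13/6
#2 beq  r1, r3, L6 ; 0/10/6/14/4/13/6 ; →fallthru
#3 and  r5, r2, r2 ; 0/10/6/14/4/6/6
#4 andi  r1, r3, 4 ; 0/4/6/14/4/6/6
#5 andi  r4, r2, 15 ; 0/4/6/14/6/6/6
#6 bne  r1, r5, L11 ; 0/4/6/14/6/6/6 ; →target
#7 add  r1, r3, r5 ; 0/20/6/14/6/6/6
#11 slti  r6, r2, 14 ; 0/20/6/14/6/6/1

20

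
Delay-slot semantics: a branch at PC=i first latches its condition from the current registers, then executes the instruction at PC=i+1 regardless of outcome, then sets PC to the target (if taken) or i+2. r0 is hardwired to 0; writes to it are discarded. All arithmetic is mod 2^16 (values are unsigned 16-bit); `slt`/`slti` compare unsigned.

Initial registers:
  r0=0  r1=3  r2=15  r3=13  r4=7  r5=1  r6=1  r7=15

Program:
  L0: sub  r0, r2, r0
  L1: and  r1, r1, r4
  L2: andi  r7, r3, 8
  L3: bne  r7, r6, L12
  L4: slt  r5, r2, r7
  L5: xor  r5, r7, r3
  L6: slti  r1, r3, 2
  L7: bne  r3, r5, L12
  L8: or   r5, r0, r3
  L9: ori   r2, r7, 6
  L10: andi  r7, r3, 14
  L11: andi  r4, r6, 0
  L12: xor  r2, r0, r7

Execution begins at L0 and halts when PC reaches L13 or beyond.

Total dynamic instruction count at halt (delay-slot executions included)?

6

  step pc=0: sub  r0, r2, r0  regs=(0,3,15,13,7,1,1,15)
  step pc=1: and  r1, r1, r4  regs=(0,3,15,13,7,1,1,15)
  step pc=2: andi  r7, r3, 8  regs=(0,3,15,13,7,1,1,8)
  step pc=3: bne  r7, r6, L12  cond=T  regs=(0,3,15,13,7,1,1,8)
  step pc=4: slt  r5, r2, r7  regs=(0,3,15,13,7,0,1,8)
  step pc=12: xor  r2, r0, r7  regs=(0,3,8,13,7,0,1,8)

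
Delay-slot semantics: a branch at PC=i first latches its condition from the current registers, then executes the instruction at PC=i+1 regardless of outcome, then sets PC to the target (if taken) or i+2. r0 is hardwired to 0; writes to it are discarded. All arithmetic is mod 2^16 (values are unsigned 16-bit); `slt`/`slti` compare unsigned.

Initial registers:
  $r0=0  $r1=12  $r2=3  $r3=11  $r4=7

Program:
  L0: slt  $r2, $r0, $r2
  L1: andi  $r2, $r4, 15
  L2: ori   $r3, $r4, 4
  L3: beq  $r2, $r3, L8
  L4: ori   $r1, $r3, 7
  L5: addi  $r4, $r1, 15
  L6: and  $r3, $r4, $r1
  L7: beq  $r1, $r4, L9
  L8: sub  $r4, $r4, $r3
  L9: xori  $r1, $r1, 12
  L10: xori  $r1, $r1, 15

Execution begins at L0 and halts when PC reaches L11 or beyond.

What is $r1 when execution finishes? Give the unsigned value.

4

#0 slt  $r2, $r0, $r2 ; 0/12/1/11/7
#1 andi  $r2, $r4, 15 ; 0/12/7/11/7
#2 ori   $r3, $r4, 4 ; 0/12/7/7/7
#3 beq  $r2, $r3, L8 ; 0/12/7/7/7 ; →target
#4 ori   $r1, $r3, 7 ; 0/7/7/7/7
#8 sub  $r4, $r4, $r3 ; 0/7/7/7/0
#9 xori  $r1, $r1, 12 ; 0/11/7/7/0
#10 xori  $r1, $r1, 15 ; 0/4/7/7/0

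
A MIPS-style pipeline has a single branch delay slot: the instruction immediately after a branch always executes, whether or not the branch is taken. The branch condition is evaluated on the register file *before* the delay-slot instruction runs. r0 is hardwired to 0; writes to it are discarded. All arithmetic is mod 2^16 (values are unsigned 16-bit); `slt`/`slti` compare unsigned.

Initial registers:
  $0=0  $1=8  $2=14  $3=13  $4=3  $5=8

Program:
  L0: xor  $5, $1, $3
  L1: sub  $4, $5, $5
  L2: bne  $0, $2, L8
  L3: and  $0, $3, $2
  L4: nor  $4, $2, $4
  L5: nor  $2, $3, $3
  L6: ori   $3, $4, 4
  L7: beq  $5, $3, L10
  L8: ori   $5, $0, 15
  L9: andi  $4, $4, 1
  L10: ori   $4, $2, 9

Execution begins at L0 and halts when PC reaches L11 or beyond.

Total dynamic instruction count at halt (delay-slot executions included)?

[0] xor  $5, $1, $3  →  {$0:0, $1:8, $2:14, $3:13, $4:3, $5:5}
[1] sub  $4, $5, $5  →  {$0:0, $1:8, $2:14, $3:13, $4:0, $5:5}
[2] bne  $0, $2, L8  →  {$0:0, $1:8, $2:14, $3:13, $4:0, $5:5}  ⟨branch taken⟩
[3] and  $0, $3, $2  →  {$0:0, $1:8, $2:14, $3:13, $4:0, $5:5}
[8] ori   $5, $0, 15  →  {$0:0, $1:8, $2:14, $3:13, $4:0, $5:15}
[9] andi  $4, $4, 1  →  {$0:0, $1:8, $2:14, $3:13, $4:0, $5:15}
[10] ori   $4, $2, 9  →  {$0:0, $1:8, $2:14, $3:13, $4:15, $5:15}

7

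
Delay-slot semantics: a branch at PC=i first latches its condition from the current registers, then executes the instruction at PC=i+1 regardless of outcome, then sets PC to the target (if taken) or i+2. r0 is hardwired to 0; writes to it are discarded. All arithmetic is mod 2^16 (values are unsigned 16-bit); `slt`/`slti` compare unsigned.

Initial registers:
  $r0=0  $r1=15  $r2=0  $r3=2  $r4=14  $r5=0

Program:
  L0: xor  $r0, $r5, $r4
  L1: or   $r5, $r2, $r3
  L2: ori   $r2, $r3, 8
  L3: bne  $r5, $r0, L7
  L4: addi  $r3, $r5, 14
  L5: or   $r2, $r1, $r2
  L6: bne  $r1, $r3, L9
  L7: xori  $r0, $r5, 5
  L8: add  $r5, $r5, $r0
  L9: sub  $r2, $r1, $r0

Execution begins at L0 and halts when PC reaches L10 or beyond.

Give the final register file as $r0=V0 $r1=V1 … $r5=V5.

PC=0  xor  $r0, $r5, $r4     | $r0=0 $r1=15 $r2=0 $r3=2 $r4=14 $r5=0
PC=1  or   $r5, $r2, $r3     | $r0=0 $r1=15 $r2=0 $r3=2 $r4=14 $r5=2
PC=2  ori   $r2, $r3, 8      | $r0=0 $r1=15 $r2=10 $r3=2 $r4=14 $r5=2
PC=3  bne  $r5, $r0, L7      | $r0=0 $r1=15 $r2=10 $r3=2 $r4=14 $r5=2  [TAKEN]
PC=4  addi  $r3, $r5, 14     | $r0=0 $r1=15 $r2=10 $r3=16 $r4=14 $r5=2
PC=7  xori  $r0, $r5, 5      | $r0=0 $r1=15 $r2=10 $r3=16 $r4=14 $r5=2
PC=8  add  $r5, $r5, $r0     | $r0=0 $r1=15 $r2=10 $r3=16 $r4=14 $r5=2
PC=9  sub  $r2, $r1, $r0     | $r0=0 $r1=15 $r2=15 $r3=16 $r4=14 $r5=2

$r0=0 $r1=15 $r2=15 $r3=16 $r4=14 $r5=2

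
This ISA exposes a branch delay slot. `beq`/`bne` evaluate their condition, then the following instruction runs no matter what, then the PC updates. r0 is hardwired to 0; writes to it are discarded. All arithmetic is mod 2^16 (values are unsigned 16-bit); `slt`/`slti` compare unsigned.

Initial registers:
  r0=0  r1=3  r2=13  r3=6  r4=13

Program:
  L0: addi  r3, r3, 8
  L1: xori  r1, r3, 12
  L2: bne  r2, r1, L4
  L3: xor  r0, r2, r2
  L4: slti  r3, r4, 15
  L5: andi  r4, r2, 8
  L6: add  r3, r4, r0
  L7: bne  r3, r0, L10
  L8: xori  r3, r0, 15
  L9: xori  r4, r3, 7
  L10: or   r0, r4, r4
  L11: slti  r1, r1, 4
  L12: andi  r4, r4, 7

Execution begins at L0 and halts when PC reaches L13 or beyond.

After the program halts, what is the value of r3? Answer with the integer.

[0] addi  r3, r3, 8  →  {r0:0, r1:3, r2:13, r3:14, r4:13}
[1] xori  r1, r3, 12  →  {r0:0, r1:2, r2:13, r3:14, r4:13}
[2] bne  r2, r1, L4  →  {r0:0, r1:2, r2:13, r3:14, r4:13}  ⟨branch taken⟩
[3] xor  r0, r2, r2  →  {r0:0, r1:2, r2:13, r3:14, r4:13}
[4] slti  r3, r4, 15  →  {r0:0, r1:2, r2:13, r3:1, r4:13}
[5] andi  r4, r2, 8  →  {r0:0, r1:2, r2:13, r3:1, r4:8}
[6] add  r3, r4, r0  →  {r0:0, r1:2, r2:13, r3:8, r4:8}
[7] bne  r3, r0, L10  →  {r0:0, r1:2, r2:13, r3:8, r4:8}  ⟨branch taken⟩
[8] xori  r3, r0, 15  →  {r0:0, r1:2, r2:13, r3:15, r4:8}
[10] or   r0, r4, r4  →  {r0:0, r1:2, r2:13, r3:15, r4:8}
[11] slti  r1, r1, 4  →  {r0:0, r1:1, r2:13, r3:15, r4:8}
[12] andi  r4, r4, 7  →  {r0:0, r1:1, r2:13, r3:15, r4:0}

15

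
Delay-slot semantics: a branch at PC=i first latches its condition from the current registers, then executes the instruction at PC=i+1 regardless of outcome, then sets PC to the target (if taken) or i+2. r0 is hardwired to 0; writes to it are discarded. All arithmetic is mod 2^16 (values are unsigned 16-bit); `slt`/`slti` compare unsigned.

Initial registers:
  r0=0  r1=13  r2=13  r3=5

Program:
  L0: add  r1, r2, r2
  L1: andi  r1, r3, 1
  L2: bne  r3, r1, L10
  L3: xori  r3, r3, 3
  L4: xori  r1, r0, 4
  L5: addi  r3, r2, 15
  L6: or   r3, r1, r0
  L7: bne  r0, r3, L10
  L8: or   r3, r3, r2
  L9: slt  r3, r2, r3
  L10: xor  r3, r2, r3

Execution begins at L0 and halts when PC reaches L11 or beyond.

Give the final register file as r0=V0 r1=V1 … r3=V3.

[0] add  r1, r2, r2  →  {r0:0, r1:26, r2:13, r3:5}
[1] andi  r1, r3, 1  →  {r0:0, r1:1, r2:13, r3:5}
[2] bne  r3, r1, L10  →  {r0:0, r1:1, r2:13, r3:5}  ⟨branch taken⟩
[3] xori  r3, r3, 3  →  {r0:0, r1:1, r2:13, r3:6}
[10] xor  r3, r2, r3  →  {r0:0, r1:1, r2:13, r3:11}

r0=0 r1=1 r2=13 r3=11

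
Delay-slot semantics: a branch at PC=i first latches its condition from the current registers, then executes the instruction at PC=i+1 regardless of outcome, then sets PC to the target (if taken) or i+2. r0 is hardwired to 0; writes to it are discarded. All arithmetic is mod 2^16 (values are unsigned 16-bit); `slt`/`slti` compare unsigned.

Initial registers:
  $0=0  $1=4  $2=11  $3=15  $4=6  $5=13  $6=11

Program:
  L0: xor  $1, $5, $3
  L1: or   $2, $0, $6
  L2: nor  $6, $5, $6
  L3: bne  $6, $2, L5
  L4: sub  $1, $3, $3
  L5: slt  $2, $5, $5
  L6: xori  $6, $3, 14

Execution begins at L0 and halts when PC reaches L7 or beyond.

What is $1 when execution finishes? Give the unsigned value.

0

#0 xor  $1, $5, $3 ; 0/2/11/15/6/13/11
#1 or   $2, $0, $6 ; 0/2/11/15/6/13/11
#2 nor  $6, $5, $6 ; 0/2/11/15/6/13/65520
#3 bne  $6, $2, L5 ; 0/2/11/15/6/13/65520 ; →target
#4 sub  $1, $3, $3 ; 0/0/11/15/6/13/65520
#5 slt  $2, $5, $5 ; 0/0/0/15/6/13/65520
#6 xori  $6, $3, 14 ; 0/0/0/15/6/13/1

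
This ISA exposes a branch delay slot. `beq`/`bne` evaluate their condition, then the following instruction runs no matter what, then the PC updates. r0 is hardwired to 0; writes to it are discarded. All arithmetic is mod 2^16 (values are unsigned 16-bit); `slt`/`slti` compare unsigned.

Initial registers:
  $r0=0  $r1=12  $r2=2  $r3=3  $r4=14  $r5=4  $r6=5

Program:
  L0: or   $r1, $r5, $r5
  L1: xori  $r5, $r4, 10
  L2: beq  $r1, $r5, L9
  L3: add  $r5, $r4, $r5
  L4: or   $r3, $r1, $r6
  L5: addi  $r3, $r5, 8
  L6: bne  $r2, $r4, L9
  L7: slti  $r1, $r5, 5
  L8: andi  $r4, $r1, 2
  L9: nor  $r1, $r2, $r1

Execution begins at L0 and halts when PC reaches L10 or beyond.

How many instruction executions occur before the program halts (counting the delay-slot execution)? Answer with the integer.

  step pc=0: or   $r1, $r5, $r5  regs=(0,4,2,3,14,4,5)
  step pc=1: xori  $r5, $r4, 10  regs=(0,4,2,3,14,4,5)
  step pc=2: beq  $r1, $r5, L9  cond=T  regs=(0,4,2,3,14,4,5)
  step pc=3: add  $r5, $r4, $r5  regs=(0,4,2,3,14,18,5)
  step pc=9: nor  $r1, $r2, $r1  regs=(0,65529,2,3,14,18,5)

5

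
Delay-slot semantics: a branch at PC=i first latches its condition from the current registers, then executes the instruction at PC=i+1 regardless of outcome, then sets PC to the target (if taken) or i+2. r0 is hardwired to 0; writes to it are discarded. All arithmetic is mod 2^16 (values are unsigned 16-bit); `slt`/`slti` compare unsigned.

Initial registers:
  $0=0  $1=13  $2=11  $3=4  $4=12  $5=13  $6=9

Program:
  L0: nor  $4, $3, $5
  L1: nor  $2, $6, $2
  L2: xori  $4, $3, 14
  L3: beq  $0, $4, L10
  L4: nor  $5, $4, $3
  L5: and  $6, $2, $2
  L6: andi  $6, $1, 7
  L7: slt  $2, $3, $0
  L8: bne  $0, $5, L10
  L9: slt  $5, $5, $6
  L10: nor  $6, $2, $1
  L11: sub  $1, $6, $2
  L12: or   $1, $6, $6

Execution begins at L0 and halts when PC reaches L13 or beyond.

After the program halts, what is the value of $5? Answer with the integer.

0

#0 nor  $4, $3, $5 ; 0/13/11/4/65522/13/9
#1 nor  $2, $6, $2 ; 0/13/65524/4/65522/13/9
#2 xori  $4, $3, 14 ; 0/13/65524/4/10/13/9
#3 beq  $0, $4, L10 ; 0/13/65524/4/10/13/9 ; →fallthru
#4 nor  $5, $4, $3 ; 0/13/65524/4/10/65521/9
#5 and  $6, $2, $2 ; 0/13/65524/4/10/65521/65524
#6 andi  $6, $1, 7 ; 0/13/65524/4/10/65521/5
#7 slt  $2, $3, $0 ; 0/13/0/4/10/65521/5
#8 bne  $0, $5, L10 ; 0/13/0/4/10/65521/5 ; →target
#9 slt  $5, $5, $6 ; 0/13/0/4/10/0/5
#10 nor  $6, $2, $1 ; 0/13/0/4/10/0/65522
#11 sub  $1, $6, $2 ; 0/65522/0/4/10/0/65522
#12 or   $1, $6, $6 ; 0/65522/0/4/10/0/65522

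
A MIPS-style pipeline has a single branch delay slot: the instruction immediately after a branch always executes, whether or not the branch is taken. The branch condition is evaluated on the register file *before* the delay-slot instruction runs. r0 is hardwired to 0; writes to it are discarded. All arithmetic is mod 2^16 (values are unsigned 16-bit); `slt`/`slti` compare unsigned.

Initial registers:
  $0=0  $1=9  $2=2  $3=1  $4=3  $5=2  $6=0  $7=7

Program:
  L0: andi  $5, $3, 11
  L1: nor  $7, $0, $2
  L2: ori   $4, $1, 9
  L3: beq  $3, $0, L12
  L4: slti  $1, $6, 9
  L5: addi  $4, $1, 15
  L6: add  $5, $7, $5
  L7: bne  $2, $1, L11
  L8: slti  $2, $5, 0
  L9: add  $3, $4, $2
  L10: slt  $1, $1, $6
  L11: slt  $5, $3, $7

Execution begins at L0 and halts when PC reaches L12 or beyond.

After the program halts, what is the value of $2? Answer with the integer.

0

PC=0  andi  $5, $3, 11       | $0=0 $1=9 $2=2 $3=1 $4=3 $5=1 $6=0 $7=7
PC=1  nor  $7, $0, $2        | $0=0 $1=9 $2=2 $3=1 $4=3 $5=1 $6=0 $7=65533
PC=2  ori   $4, $1, 9        | $0=0 $1=9 $2=2 $3=1 $4=9 $5=1 $6=0 $7=65533
PC=3  beq  $3, $0, L12       | $0=0 $1=9 $2=2 $3=1 $4=9 $5=1 $6=0 $7=65533  [not taken]
PC=4  slti  $1, $6, 9        | $0=0 $1=1 $2=2 $3=1 $4=9 $5=1 $6=0 $7=65533
PC=5  addi  $4, $1, 15       | $0=0 $1=1 $2=2 $3=1 $4=16 $5=1 $6=0 $7=65533
PC=6  add  $5, $7, $5        | $0=0 $1=1 $2=2 $3=1 $4=16 $5=65534 $6=0 $7=65533
PC=7  bne  $2, $1, L11       | $0=0 $1=1 $2=2 $3=1 $4=16 $5=65534 $6=0 $7=65533  [TAKEN]
PC=8  slti  $2, $5, 0        | $0=0 $1=1 $2=0 $3=1 $4=16 $5=65534 $6=0 $7=65533
PC=11 slt  $5, $3, $7        | $0=0 $1=1 $2=0 $3=1 $4=16 $5=1 $6=0 $7=65533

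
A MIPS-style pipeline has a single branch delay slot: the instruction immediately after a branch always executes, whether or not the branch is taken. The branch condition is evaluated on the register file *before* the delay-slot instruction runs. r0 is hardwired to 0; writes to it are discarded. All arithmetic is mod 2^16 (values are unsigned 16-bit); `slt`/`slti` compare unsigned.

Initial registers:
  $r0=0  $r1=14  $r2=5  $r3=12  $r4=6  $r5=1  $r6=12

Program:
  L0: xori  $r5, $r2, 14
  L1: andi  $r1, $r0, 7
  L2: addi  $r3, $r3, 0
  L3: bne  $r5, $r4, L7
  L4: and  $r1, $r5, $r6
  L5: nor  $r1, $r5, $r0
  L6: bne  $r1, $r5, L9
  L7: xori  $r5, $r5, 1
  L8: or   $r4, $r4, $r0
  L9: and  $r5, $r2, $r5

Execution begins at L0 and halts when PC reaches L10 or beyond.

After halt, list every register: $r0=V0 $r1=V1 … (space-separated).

  step pc=0: xori  $r5, $r2, 14  regs=(0,14,5,12,6,11,12)
  step pc=1: andi  $r1, $r0, 7  regs=(0,0,5,12,6,11,12)
  step pc=2: addi  $r3, $r3, 0  regs=(0,0,5,12,6,11,12)
  step pc=3: bne  $r5, $r4, L7  cond=T  regs=(0,0,5,12,6,11,12)
  step pc=4: and  $r1, $r5, $r6  regs=(0,8,5,12,6,11,12)
  step pc=7: xori  $r5, $r5, 1  regs=(0,8,5,12,6,10,12)
  step pc=8: or   $r4, $r4, $r0  regs=(0,8,5,12,6,10,12)
  step pc=9: and  $r5, $r2, $r5  regs=(0,8,5,12,6,0,12)

$r0=0 $r1=8 $r2=5 $r3=12 $r4=6 $r5=0 $r6=12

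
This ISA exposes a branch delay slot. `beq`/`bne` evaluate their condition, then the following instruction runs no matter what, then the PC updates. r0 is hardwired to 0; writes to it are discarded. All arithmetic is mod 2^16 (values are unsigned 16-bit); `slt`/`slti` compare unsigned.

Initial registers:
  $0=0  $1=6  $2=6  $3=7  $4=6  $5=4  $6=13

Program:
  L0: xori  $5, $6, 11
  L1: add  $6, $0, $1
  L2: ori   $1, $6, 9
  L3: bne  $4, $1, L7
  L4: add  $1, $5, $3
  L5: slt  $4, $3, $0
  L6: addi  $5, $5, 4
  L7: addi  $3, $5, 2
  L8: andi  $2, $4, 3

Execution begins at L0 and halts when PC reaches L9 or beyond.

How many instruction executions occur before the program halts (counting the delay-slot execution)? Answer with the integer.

  step pc=0: xori  $5, $6, 11  regs=(0,6,6,7,6,6,13)
  step pc=1: add  $6, $0, $1  regs=(0,6,6,7,6,6,6)
  step pc=2: ori   $1, $6, 9  regs=(0,15,6,7,6,6,6)
  step pc=3: bne  $4, $1, L7  cond=T  regs=(0,15,6,7,6,6,6)
  step pc=4: add  $1, $5, $3  regs=(0,13,6,7,6,6,6)
  step pc=7: addi  $3, $5, 2  regs=(0,13,6,8,6,6,6)
  step pc=8: andi  $2, $4, 3  regs=(0,13,2,8,6,6,6)

7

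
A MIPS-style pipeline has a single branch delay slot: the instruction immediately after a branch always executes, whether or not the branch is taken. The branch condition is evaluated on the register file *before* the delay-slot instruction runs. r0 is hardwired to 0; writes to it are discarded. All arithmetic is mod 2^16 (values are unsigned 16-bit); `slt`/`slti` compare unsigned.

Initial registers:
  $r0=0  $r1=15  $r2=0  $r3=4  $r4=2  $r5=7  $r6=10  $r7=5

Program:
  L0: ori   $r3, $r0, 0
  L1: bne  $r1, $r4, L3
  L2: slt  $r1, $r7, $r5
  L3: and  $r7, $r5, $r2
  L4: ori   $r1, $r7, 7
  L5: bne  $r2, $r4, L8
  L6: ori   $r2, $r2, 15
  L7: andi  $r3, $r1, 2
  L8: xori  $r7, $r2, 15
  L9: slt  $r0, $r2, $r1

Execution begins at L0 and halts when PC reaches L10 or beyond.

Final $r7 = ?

PC=0  ori   $r3, $r0, 0      | $r0=0 $r1=15 $r2=0 $r3=0 $r4=2 $r5=7 $r6=10 $r7=5
PC=1  bne  $r1, $r4, L3      | $r0=0 $r1=15 $r2=0 $r3=0 $r4=2 $r5=7 $r6=10 $r7=5  [TAKEN]
PC=2  slt  $r1, $r7, $r5     | $r0=0 $r1=1 $r2=0 $r3=0 $r4=2 $r5=7 $r6=10 $r7=5
PC=3  and  $r7, $r5, $r2     | $r0=0 $r1=1 $r2=0 $r3=0 $r4=2 $r5=7 $r6=10 $r7=0
PC=4  ori   $r1, $r7, 7      | $r0=0 $r1=7 $r2=0 $r3=0 $r4=2 $r5=7 $r6=10 $r7=0
PC=5  bne  $r2, $r4, L8      | $r0=0 $r1=7 $r2=0 $r3=0 $r4=2 $r5=7 $r6=10 $r7=0  [TAKEN]
PC=6  ori   $r2, $r2, 15     | $r0=0 $r1=7 $r2=15 $r3=0 $r4=2 $r5=7 $r6=10 $r7=0
PC=8  xori  $r7, $r2, 15     | $r0=0 $r1=7 $r2=15 $r3=0 $r4=2 $r5=7 $r6=10 $r7=0
PC=9  slt  $r0, $r2, $r1     | $r0=0 $r1=7 $r2=15 $r3=0 $r4=2 $r5=7 $r6=10 $r7=0

0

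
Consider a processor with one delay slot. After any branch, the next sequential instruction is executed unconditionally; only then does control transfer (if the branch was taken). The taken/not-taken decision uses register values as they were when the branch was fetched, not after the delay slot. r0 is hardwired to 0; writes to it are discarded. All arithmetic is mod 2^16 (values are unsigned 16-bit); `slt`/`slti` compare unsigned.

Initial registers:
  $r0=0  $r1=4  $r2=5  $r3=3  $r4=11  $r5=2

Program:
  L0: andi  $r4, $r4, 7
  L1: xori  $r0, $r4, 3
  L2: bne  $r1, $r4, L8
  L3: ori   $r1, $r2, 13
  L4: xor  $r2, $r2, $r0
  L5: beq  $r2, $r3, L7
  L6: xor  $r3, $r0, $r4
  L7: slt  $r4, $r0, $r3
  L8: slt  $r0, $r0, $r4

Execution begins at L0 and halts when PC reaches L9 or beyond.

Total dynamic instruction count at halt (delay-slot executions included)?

5

PC=0  andi  $r4, $r4, 7      | $r0=0 $r1=4 $r2=5 $r3=3 $r4=3 $r5=2
PC=1  xori  $r0, $r4, 3      | $r0=0 $r1=4 $r2=5 $r3=3 $r4=3 $r5=2
PC=2  bne  $r1, $r4, L8      | $r0=0 $r1=4 $r2=5 $r3=3 $r4=3 $r5=2  [TAKEN]
PC=3  ori   $r1, $r2, 13     | $r0=0 $r1=13 $r2=5 $r3=3 $r4=3 $r5=2
PC=8  slt  $r0, $r0, $r4     | $r0=0 $r1=13 $r2=5 $r3=3 $r4=3 $r5=2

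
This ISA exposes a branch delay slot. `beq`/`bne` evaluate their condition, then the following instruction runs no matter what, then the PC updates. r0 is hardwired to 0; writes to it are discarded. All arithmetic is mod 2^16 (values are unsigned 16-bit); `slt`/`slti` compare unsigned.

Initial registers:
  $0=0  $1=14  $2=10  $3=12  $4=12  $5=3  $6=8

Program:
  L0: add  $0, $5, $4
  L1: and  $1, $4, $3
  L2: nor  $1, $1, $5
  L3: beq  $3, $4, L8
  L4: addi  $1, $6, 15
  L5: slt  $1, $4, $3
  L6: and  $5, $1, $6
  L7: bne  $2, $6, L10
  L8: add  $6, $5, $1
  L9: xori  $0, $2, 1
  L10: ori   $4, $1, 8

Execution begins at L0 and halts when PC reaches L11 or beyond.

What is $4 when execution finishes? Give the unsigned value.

31

PC=0  add  $0, $5, $4        | $0=0 $1=14 $2=10 $3=12 $4=12 $5=3 $6=8
PC=1  and  $1, $4, $3        | $0=0 $1=12 $2=10 $3=12 $4=12 $5=3 $6=8
PC=2  nor  $1, $1, $5        | $0=0 $1=65520 $2=10 $3=12 $4=12 $5=3 $6=8
PC=3  beq  $3, $4, L8        | $0=0 $1=65520 $2=10 $3=12 $4=12 $5=3 $6=8  [TAKEN]
PC=4  addi  $1, $6, 15       | $0=0 $1=23 $2=10 $3=12 $4=12 $5=3 $6=8
PC=8  add  $6, $5, $1        | $0=0 $1=23 $2=10 $3=12 $4=12 $5=3 $6=26
PC=9  xori  $0, $2, 1        | $0=0 $1=23 $2=10 $3=12 $4=12 $5=3 $6=26
PC=10 ori   $4, $1, 8        | $0=0 $1=23 $2=10 $3=12 $4=31 $5=3 $6=26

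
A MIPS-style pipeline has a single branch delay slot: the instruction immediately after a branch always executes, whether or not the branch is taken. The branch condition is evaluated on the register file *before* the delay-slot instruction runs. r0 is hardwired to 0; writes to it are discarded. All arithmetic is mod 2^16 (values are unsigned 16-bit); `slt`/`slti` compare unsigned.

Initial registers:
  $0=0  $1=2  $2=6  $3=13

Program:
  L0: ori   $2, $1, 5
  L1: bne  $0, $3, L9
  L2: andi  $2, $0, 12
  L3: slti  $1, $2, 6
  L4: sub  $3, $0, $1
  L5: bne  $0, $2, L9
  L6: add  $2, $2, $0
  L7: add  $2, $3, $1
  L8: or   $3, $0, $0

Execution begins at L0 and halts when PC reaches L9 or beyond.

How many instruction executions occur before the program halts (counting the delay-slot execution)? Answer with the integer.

3

[0] ori   $2, $1, 5  →  {$0:0, $1:2, $2:7, $3:13}
[1] bne  $0, $3, L9  →  {$0:0, $1:2, $2:7, $3:13}  ⟨branch taken⟩
[2] andi  $2, $0, 12  →  {$0:0, $1:2, $2:0, $3:13}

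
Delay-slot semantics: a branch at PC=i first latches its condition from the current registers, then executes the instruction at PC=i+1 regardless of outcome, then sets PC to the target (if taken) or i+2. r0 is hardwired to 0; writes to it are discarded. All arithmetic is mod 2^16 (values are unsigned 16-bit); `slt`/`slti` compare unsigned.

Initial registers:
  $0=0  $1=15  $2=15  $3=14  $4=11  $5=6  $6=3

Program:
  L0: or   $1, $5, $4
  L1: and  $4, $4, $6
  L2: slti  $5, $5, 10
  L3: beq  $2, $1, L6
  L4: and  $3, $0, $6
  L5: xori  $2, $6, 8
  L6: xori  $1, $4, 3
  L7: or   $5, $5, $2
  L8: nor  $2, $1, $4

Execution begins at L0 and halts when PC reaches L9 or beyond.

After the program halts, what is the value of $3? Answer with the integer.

#0 or   $1, $5, $4 ; 0/15/15/14/11/6/3
#1 and  $4, $4, $6 ; 0/15/15/14/3/6/3
#2 slti  $5, $5, 10 ; 0/15/15/14/3/1/3
#3 beq  $2, $1, L6 ; 0/15/15/14/3/1/3 ; →target
#4 and  $3, $0, $6 ; 0/15/15/0/3/1/3
#6 xori  $1, $4, 3 ; 0/0/15/0/3/1/3
#7 or   $5, $5, $2 ; 0/0/15/0/3/15/3
#8 nor  $2, $1, $4 ; 0/0/65532/0/3/15/3

0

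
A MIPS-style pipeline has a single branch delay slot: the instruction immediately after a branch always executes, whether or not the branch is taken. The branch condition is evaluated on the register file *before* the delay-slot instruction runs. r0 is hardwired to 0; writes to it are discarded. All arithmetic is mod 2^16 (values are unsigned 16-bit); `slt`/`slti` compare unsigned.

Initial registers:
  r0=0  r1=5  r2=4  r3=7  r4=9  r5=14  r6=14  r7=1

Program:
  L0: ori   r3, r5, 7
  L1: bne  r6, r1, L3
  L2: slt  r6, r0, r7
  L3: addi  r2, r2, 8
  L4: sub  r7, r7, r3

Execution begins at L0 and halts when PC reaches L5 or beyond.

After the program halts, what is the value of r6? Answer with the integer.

1

  step pc=0: ori   r3, r5, 7  regs=(0,5,4,15,9,14,14,1)
  step pc=1: bne  r6, r1, L3  cond=T  regs=(0,5,4,15,9,14,14,1)
  step pc=2: slt  r6, r0, r7  regs=(0,5,4,15,9,14,1,1)
  step pc=3: addi  r2, r2, 8  regs=(0,5,12,15,9,14,1,1)
  step pc=4: sub  r7, r7, r3  regs=(0,5,12,15,9,14,1,65522)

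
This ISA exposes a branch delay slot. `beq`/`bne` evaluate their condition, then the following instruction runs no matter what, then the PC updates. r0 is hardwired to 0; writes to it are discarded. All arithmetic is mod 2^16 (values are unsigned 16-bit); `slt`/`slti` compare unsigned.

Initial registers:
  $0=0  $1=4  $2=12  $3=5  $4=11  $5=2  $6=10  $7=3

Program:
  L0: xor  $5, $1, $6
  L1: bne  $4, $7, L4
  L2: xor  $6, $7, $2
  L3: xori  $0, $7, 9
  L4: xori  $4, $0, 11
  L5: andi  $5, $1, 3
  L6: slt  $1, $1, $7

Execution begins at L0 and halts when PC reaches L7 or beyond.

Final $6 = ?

15

  step pc=0: xor  $5, $1, $6  regs=(0,4,12,5,11,14,10,3)
  step pc=1: bne  $4, $7, L4  cond=T  regs=(0,4,12,5,11,14,10,3)
  step pc=2: xor  $6, $7, $2  regs=(0,4,12,5,11,14,15,3)
  step pc=4: xori  $4, $0, 11  regs=(0,4,12,5,11,14,15,3)
  step pc=5: andi  $5, $1, 3  regs=(0,4,12,5,11,0,15,3)
  step pc=6: slt  $1, $1, $7  regs=(0,0,12,5,11,0,15,3)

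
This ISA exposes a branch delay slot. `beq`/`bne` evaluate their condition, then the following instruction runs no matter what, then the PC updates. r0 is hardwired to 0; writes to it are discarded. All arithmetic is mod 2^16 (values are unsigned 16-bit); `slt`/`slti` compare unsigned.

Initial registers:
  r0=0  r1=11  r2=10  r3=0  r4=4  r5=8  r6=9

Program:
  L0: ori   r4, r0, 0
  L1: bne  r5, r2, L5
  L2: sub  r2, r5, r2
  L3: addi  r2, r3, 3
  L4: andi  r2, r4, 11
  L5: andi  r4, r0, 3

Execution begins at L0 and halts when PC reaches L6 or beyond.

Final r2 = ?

[0] ori   r4, r0, 0  →  {r0:0, r1:11, r2:10, r3:0, r4:0, r5:8, r6:9}
[1] bne  r5, r2, L5  →  {r0:0, r1:11, r2:10, r3:0, r4:0, r5:8, r6:9}  ⟨branch taken⟩
[2] sub  r2, r5, r2  →  {r0:0, r1:11, r2:65534, r3:0, r4:0, r5:8, r6:9}
[5] andi  r4, r0, 3  →  {r0:0, r1:11, r2:65534, r3:0, r4:0, r5:8, r6:9}

65534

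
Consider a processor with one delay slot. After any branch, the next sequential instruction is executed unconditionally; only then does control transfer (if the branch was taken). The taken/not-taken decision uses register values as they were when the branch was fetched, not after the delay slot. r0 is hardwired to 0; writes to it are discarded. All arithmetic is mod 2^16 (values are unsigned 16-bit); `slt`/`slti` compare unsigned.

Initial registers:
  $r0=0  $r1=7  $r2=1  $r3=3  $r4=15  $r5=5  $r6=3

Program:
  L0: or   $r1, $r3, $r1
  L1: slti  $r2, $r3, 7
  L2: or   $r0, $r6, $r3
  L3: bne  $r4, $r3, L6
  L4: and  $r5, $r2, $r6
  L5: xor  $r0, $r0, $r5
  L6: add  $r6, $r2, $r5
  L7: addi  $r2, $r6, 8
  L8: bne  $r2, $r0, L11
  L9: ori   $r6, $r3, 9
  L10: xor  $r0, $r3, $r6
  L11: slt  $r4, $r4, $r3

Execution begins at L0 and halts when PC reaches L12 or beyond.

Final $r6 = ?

[0] or   $r1, $r3, $r1  →  {$r0:0, $r1:7, $r2:1, $r3:3, $r4:15, $r5:5, $r6:3}
[1] slti  $r2, $r3, 7  →  {$r0:0, $r1:7, $r2:1, $r3:3, $r4:15, $r5:5, $r6:3}
[2] or   $r0, $r6, $r3  →  {$r0:0, $r1:7, $r2:1, $r3:3, $r4:15, $r5:5, $r6:3}
[3] bne  $r4, $r3, L6  →  {$r0:0, $r1:7, $r2:1, $r3:3, $r4:15, $r5:5, $r6:3}  ⟨branch taken⟩
[4] and  $r5, $r2, $r6  →  {$r0:0, $r1:7, $r2:1, $r3:3, $r4:15, $r5:1, $r6:3}
[6] add  $r6, $r2, $r5  →  {$r0:0, $r1:7, $r2:1, $r3:3, $r4:15, $r5:1, $r6:2}
[7] addi  $r2, $r6, 8  →  {$r0:0, $r1:7, $r2:10, $r3:3, $r4:15, $r5:1, $r6:2}
[8] bne  $r2, $r0, L11  →  {$r0:0, $r1:7, $r2:10, $r3:3, $r4:15, $r5:1, $r6:2}  ⟨branch taken⟩
[9] ori   $r6, $r3, 9  →  {$r0:0, $r1:7, $r2:10, $r3:3, $r4:15, $r5:1, $r6:11}
[11] slt  $r4, $r4, $r3  →  {$r0:0, $r1:7, $r2:10, $r3:3, $r4:0, $r5:1, $r6:11}

11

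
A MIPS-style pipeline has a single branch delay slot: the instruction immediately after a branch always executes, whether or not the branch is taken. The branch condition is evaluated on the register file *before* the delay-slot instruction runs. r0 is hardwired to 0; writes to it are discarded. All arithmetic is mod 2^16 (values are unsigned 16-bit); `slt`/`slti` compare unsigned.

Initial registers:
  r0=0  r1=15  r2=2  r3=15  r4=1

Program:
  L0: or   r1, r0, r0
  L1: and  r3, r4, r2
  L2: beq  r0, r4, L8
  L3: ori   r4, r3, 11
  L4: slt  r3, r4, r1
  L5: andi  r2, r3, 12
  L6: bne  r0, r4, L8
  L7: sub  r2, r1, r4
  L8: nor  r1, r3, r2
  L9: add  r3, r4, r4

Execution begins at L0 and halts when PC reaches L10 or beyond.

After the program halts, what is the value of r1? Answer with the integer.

10

PC=0  or   r1, r0, r0        | r0=0 r1=0 r2=2 r3=15 r4=1
PC=1  and  r3, r4, r2        | r0=0 r1=0 r2=2 r3=0 r4=1
PC=2  beq  r0, r4, L8        | r0=0 r1=0 r2=2 r3=0 r4=1  [not taken]
PC=3  ori   r4, r3, 11       | r0=0 r1=0 r2=2 r3=0 r4=11
PC=4  slt  r3, r4, r1        | r0=0 r1=0 r2=2 r3=0 r4=11
PC=5  andi  r2, r3, 12       | r0=0 r1=0 r2=0 r3=0 r4=11
PC=6  bne  r0, r4, L8        | r0=0 r1=0 r2=0 r3=0 r4=11  [TAKEN]
PC=7  sub  r2, r1, r4        | r0=0 r1=0 r2=65525 r3=0 r4=11
PC=8  nor  r1, r3, r2        | r0=0 r1=10 r2=65525 r3=0 r4=11
PC=9  add  r3, r4, r4        | r0=0 r1=10 r2=65525 r3=22 r4=11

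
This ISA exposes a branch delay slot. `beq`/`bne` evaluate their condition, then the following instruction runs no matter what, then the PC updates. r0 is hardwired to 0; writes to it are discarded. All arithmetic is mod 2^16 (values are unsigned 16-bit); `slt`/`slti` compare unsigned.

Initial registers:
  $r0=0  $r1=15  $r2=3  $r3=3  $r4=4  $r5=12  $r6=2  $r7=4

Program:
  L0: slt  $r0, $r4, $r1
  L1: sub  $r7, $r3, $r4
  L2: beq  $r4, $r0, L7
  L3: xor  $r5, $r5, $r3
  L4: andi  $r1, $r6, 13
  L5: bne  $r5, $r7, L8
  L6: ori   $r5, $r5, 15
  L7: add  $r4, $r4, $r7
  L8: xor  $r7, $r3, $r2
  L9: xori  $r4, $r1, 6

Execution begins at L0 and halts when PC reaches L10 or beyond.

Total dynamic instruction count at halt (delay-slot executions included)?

#0 slt  $r0, $r4, $r1 ; 0/15/3/3/4/12/2/4
#1 sub  $r7, $r3, $r4 ; 0/15/3/3/4/12/2/65535
#2 beq  $r4, $r0, L7 ; 0/15/3/3/4/12/2/65535 ; →fallthru
#3 xor  $r5, $r5, $r3 ; 0/15/3/3/4/15/2/65535
#4 andi  $r1, $r6, 13 ; 0/0/3/3/4/15/2/65535
#5 bne  $r5, $r7, L8 ; 0/0/3/3/4/15/2/65535 ; →target
#6 ori   $r5, $r5, 15 ; 0/0/3/3/4/15/2/65535
#8 xor  $r7, $r3, $r2 ; 0/0/3/3/4/15/2/0
#9 xori  $r4, $r1, 6 ; 0/0/3/3/6/15/2/0

9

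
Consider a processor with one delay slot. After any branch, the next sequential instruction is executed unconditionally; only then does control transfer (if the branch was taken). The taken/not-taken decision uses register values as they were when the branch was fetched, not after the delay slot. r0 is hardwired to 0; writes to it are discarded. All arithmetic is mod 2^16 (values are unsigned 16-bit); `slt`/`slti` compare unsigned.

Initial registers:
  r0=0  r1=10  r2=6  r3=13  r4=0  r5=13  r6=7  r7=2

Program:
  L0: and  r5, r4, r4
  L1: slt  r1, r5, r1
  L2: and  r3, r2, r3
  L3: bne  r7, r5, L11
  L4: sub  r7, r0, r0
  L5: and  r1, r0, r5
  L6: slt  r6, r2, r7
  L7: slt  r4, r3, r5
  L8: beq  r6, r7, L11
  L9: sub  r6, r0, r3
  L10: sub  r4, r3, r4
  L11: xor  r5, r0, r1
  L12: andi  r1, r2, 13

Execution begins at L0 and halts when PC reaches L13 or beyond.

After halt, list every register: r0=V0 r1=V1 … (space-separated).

PC=0  and  r5, r4, r4        | r0=0 r1=10 r2=6 r3=13 r4=0 r5=0 r6=7 r7=2
PC=1  slt  r1, r5, r1        | r0=0 r1=1 r2=6 r3=13 r4=0 r5=0 r6=7 r7=2
PC=2  and  r3, r2, r3        | r0=0 r1=1 r2=6 r3=4 r4=0 r5=0 r6=7 r7=2
PC=3  bne  r7, r5, L11       | r0=0 r1=1 r2=6 r3=4 r4=0 r5=0 r6=7 r7=2  [TAKEN]
PC=4  sub  r7, r0, r0        | r0=0 r1=1 r2=6 r3=4 r4=0 r5=0 r6=7 r7=0
PC=11 xor  r5, r0, r1        | r0=0 r1=1 r2=6 r3=4 r4=0 r5=1 r6=7 r7=0
PC=12 andi  r1, r2, 13       | r0=0 r1=4 r2=6 r3=4 r4=0 r5=1 r6=7 r7=0

r0=0 r1=4 r2=6 r3=4 r4=0 r5=1 r6=7 r7=0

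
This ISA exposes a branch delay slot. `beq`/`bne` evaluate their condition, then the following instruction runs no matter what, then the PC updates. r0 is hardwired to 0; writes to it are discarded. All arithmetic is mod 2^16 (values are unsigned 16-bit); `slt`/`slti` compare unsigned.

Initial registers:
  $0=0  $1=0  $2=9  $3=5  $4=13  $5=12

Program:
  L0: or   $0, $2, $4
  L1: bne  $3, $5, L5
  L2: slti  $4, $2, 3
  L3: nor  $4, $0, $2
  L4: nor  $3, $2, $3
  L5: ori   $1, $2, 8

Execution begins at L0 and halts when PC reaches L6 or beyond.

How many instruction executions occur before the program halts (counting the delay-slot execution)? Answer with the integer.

4

PC=0  or   $0, $2, $4        | $0=0 $1=0 $2=9 $3=5 $4=13 $5=12
PC=1  bne  $3, $5, L5        | $0=0 $1=0 $2=9 $3=5 $4=13 $5=12  [TAKEN]
PC=2  slti  $4, $2, 3        | $0=0 $1=0 $2=9 $3=5 $4=0 $5=12
PC=5  ori   $1, $2, 8        | $0=0 $1=9 $2=9 $3=5 $4=0 $5=12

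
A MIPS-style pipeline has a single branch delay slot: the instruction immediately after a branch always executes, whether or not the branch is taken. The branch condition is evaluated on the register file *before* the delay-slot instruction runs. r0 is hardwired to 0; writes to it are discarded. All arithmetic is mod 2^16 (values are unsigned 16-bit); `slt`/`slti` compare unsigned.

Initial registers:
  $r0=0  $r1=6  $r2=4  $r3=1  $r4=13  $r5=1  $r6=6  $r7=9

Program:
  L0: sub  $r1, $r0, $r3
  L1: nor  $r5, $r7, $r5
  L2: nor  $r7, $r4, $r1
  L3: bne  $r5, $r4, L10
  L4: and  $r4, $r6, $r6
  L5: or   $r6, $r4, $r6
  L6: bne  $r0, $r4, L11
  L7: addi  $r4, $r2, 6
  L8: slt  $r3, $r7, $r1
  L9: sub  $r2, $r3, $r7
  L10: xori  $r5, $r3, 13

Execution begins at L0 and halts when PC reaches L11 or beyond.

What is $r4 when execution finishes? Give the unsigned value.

#0 sub  $r1, $r0, $r3 ; 0/65535/4/1/13/1/6/9
#1 nor  $r5, $r7, $r5 ; 0/65535/4/1/13/65526/6/9
#2 nor  $r7, $r4, $r1 ; 0/65535/4/1/13/65526/6/0
#3 bne  $r5, $r4, L10 ; 0/65535/4/1/13/65526/6/0 ; →target
#4 and  $r4, $r6, $r6 ; 0/65535/4/1/6/65526/6/0
#10 xori  $r5, $r3, 13 ; 0/65535/4/1/6/12/6/0

6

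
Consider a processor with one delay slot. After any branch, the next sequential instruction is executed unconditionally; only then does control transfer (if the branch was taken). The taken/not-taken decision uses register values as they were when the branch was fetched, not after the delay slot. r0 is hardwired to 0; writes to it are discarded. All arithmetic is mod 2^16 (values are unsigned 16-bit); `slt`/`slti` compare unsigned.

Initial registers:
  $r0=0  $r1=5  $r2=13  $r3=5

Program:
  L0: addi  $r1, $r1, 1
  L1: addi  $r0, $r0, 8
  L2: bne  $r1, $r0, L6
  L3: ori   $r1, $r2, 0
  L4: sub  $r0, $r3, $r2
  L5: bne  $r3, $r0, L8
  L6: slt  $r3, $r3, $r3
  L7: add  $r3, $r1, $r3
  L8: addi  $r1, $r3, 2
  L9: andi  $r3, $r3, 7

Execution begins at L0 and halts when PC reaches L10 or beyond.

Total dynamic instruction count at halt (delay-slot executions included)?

8

  step pc=0: addi  $r1, $r1, 1  regs=(0,6,13,5)
  step pc=1: addi  $r0, $r0, 8  regs=(0,6,13,5)
  step pc=2: bne  $r1, $r0, L6  cond=T  regs=(0,6,13,5)
  step pc=3: ori   $r1, $r2, 0  regs=(0,13,13,5)
  step pc=6: slt  $r3, $r3, $r3  regs=(0,13,13,0)
  step pc=7: add  $r3, $r1, $r3  regs=(0,13,13,13)
  step pc=8: addi  $r1, $r3, 2  regs=(0,15,13,13)
  step pc=9: andi  $r3, $r3, 7  regs=(0,15,13,5)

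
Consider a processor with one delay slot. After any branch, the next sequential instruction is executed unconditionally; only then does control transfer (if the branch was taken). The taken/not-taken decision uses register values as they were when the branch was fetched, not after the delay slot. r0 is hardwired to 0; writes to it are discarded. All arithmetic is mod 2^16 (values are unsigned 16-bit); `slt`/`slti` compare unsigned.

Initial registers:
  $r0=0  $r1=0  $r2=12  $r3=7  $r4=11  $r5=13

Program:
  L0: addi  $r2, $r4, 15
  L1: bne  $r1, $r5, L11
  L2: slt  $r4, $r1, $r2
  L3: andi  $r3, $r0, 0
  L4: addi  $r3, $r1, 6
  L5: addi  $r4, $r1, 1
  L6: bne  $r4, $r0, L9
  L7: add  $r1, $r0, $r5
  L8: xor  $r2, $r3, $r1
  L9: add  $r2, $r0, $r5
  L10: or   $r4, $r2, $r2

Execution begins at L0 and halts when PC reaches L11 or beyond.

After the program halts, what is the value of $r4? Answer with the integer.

1

#0 addi  $r2, $r4, 15 ; 0/0/26/7/11/13
#1 bne  $r1, $r5, L11 ; 0/0/26/7/11/13 ; →target
#2 slt  $r4, $r1, $r2 ; 0/0/26/7/1/13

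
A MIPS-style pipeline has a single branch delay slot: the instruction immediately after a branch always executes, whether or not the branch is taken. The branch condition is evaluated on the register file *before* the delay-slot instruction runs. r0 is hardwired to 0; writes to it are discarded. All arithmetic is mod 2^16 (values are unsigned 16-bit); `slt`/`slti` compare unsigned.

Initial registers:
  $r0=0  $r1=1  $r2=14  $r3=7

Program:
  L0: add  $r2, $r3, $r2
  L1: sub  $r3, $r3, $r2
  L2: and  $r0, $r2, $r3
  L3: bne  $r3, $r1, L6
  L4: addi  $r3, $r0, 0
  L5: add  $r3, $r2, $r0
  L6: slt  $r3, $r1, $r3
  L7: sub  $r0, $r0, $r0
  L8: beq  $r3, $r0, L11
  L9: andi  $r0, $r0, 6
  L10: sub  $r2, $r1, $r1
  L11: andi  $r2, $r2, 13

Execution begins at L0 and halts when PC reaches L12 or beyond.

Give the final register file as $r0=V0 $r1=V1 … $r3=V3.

  step pc=0: add  $r2, $r3, $r2  regs=(0,1,21,7)
  step pc=1: sub  $r3, $r3, $r2  regs=(0,1,21,65522)
  step pc=2: and  $r0, $r2, $r3  regs=(0,1,21,65522)
  step pc=3: bne  $r3, $r1, L6  cond=T  regs=(0,1,21,65522)
  step pc=4: addi  $r3, $r0, 0  regs=(0,1,21,0)
  step pc=6: slt  $r3, $r1, $r3  regs=(0,1,21,0)
  step pc=7: sub  $r0, $r0, $r0  regs=(0,1,21,0)
  step pc=8: beq  $r3, $r0, L11  cond=T  regs=(0,1,21,0)
  step pc=9: andi  $r0, $r0, 6  regs=(0,1,21,0)
  step pc=11: andi  $r2, $r2, 13  regs=(0,1,5,0)

$r0=0 $r1=1 $r2=5 $r3=0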